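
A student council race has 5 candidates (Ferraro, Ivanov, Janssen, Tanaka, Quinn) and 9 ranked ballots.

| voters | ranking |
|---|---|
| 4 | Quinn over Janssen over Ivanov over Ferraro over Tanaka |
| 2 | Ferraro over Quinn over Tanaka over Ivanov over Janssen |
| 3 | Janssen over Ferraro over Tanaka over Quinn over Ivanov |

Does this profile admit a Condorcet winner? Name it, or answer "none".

none

Pairwise majorities:
Ferraro vs Ivanov: Ferraro preferred on 2+3 = 5 ballots; Ferraro wins 5–4.
Ferraro vs Janssen: Ferraro is ranked higher on 2 ballots, Janssen on 7. Janssen wins 7–2.
Ferraro vs Tanaka: 4+2+3 = 9 for Ferraro, 0 for Tanaka — Ferraro by 9–0.
Ferraro vs Quinn: Ferraro is ranked higher on 2+3 = 5 ballots, Quinn on 4. Ferraro wins 5–4.
Ivanov vs Janssen: Ivanov preferred on 2 ballots; Janssen wins 7–2.
Ivanov vs Tanaka: Ivanov preferred on 4 ballots; Tanaka wins 5–4.
Ivanov vs Quinn: Ivanov preferred on 0 ballots; Quinn wins 9–0.
Janssen vs Tanaka: 7 to 2, Janssen.
Janssen vs Quinn: Janssen preferred on 3 ballots; Quinn wins 6–3.
Tanaka vs Quinn: Tanaka is ranked higher on 3 ballots, Quinn on 6. Quinn wins 6–3.
Every candidate loses at least once (Ferraro loses to Janssen; Ivanov loses to Ferraro; Janssen loses to Quinn; Tanaka loses to Ferraro; Quinn loses to Ferraro). The majority relation contains the cycle Ferraro > Quinn > Janssen > Ferraro, so there is no Condorcet winner.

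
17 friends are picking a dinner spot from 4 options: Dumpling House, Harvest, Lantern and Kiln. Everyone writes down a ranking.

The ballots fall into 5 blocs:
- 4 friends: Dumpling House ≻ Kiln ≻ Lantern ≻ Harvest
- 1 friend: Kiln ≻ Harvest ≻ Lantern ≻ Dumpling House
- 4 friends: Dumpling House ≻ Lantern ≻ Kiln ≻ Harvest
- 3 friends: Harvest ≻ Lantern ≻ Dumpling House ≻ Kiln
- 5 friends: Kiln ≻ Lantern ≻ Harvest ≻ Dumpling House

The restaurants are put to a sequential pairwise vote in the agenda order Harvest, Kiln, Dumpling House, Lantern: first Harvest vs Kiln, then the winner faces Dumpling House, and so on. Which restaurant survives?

Lantern

Round 1: Harvest vs Kiln — 3–14, Kiln advances.
Round 2: Kiln vs Dumpling House — 6–11, Dumpling House advances.
Round 3: Dumpling House vs Lantern — 8–9, Lantern advances.
Lantern survives the agenda.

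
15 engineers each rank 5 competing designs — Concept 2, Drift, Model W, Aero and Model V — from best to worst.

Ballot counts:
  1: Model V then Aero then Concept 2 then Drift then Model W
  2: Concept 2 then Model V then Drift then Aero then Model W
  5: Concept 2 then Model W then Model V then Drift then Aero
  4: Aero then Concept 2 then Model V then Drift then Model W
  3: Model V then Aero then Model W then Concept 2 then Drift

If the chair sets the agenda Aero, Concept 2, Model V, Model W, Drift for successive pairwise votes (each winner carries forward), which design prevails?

Model V

Round 1: Aero vs Concept 2 — 8–7, Aero advances.
Round 2: Aero vs Model V — 4–11, Model V advances.
Round 3: Model V vs Model W — 10–5, Model V advances.
Round 4: Model V vs Drift — 15–0, Model V advances.
Model V survives the agenda.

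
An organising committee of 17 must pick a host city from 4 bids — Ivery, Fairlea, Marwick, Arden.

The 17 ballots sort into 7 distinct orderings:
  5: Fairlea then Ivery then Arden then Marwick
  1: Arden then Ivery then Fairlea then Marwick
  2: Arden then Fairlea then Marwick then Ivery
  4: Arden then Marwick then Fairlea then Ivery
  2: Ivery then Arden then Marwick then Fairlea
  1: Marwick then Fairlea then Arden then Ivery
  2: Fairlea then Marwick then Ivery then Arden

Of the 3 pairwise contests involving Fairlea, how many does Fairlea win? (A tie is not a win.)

2

Fairlea against each rival (17 organisers):
Fairlea vs Ivery: Fairlea wins 14–3.
Fairlea vs Marwick: 10 to 7, Fairlea.
Fairlea vs Arden: Fairlea is ranked higher on 5+1+2 = 8 ballots, Arden on 9. Arden wins 9–8.
Fairlea beats Ivery, Marwick; loses to Arden — 2 pairwise wins.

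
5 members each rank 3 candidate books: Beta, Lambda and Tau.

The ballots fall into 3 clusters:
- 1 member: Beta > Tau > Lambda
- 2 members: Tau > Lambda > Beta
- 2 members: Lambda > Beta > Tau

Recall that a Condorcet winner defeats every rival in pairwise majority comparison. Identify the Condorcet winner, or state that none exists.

none

Head-to-head results (5 members):
Beta vs Lambda: 1 for Beta, 4 for Lambda — Lambda by 4–1.
Beta vs Tau: Beta preferred on 1+2 = 3 ballots; Beta wins 3–2.
Lambda vs Tau: 2 for Lambda, 3 for Tau — Tau by 3–2.
No book is unbeaten: Beta loses to Lambda; Lambda loses to Tau; Tau loses to Beta. In particular Beta → Tau → Lambda → Beta is a majority cycle — no Condorcet winner exists.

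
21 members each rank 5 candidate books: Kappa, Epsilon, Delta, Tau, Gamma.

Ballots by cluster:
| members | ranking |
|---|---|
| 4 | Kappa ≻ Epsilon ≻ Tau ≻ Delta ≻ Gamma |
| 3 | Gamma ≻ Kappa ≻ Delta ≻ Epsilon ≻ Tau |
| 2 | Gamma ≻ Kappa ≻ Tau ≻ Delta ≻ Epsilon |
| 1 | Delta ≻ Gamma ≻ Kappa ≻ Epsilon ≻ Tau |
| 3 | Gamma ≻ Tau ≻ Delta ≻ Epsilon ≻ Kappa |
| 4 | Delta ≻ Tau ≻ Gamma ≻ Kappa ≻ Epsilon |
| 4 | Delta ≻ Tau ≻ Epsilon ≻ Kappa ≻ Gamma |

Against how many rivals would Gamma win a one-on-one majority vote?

2

Gamma against each rival (21 members):
Gamma vs Kappa: Gamma, 13–8.
Gamma vs Epsilon: 13 to 8, Gamma.
Gamma vs Delta: Delta, 13–8.
Gamma vs Tau: Gamma is ranked higher on 3+2+1+3 = 9 ballots, Tau on 12. Tau wins 12–9.
Gamma beats Kappa, Epsilon; loses to Delta, Tau — 2 pairwise wins.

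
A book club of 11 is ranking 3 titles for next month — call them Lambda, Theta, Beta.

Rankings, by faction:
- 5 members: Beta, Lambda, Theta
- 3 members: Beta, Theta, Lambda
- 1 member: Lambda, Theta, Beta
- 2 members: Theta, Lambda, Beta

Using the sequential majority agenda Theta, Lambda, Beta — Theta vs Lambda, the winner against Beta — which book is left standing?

Round 1: Theta vs Lambda — 5–6, Lambda advances.
Round 2: Lambda vs Beta — 3–8, Beta advances.
The agenda winner is Beta.

Beta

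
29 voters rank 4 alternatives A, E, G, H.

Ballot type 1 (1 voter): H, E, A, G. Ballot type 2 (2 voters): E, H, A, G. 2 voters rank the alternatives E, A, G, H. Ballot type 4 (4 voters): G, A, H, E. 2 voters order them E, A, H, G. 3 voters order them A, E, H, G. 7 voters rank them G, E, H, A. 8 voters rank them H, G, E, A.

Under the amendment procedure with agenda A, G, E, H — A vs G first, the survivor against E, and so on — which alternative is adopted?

Round 1: A vs G — 10–19, G advances.
Round 2: G vs E — 19–10, G advances.
Round 3: G vs H — 13–16, H advances.
H survives the agenda.

H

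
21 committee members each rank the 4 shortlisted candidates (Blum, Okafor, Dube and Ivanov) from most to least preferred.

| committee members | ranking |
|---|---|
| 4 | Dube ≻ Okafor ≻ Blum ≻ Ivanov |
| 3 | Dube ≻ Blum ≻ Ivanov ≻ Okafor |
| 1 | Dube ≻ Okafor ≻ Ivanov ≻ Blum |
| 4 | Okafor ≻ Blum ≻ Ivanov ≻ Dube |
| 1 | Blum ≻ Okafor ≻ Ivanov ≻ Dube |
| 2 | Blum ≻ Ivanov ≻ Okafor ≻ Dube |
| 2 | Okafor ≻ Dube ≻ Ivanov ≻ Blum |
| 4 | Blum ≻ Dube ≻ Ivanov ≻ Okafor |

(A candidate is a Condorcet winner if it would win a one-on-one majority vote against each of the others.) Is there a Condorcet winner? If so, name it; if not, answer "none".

Head-to-head results (21 committee members):
Blum vs Okafor: 10 to 11, Okafor.
Blum vs Dube: 11 to 10, Blum.
Blum vs Ivanov: 4+3+4+1+2+4 = 18 for Blum, 3 for Ivanov — Blum by 18–3.
Okafor vs Dube: 9 to 12, Dube.
Okafor vs Ivanov: Okafor preferred on 4+1+4+1+2 = 12 ballots; Okafor wins 12–9.
Dube vs Ivanov: 14 to 7, Dube.
Each candidate drops at least one matchup (Blum loses to Okafor; Okafor loses to Dube; Dube loses to Blum; Ivanov loses to Blum); the cycle Blum → Dube → Okafor → Blum rules out a Condorcet winner.

none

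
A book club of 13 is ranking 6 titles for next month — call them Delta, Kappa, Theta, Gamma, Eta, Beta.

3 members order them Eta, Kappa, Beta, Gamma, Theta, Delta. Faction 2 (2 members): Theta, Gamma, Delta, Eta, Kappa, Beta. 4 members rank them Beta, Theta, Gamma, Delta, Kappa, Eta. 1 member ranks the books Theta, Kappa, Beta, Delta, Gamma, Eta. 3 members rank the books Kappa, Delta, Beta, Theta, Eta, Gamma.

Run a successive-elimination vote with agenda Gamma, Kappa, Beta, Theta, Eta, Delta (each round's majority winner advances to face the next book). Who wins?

Theta

Round 1: Gamma vs Kappa — 6–7, Kappa advances.
Round 2: Kappa vs Beta — 9–4, Kappa advances.
Round 3: Kappa vs Theta — 6–7, Theta advances.
Round 4: Theta vs Eta — 10–3, Theta advances.
Round 5: Theta vs Delta — 10–3, Theta advances.
The agenda winner is Theta.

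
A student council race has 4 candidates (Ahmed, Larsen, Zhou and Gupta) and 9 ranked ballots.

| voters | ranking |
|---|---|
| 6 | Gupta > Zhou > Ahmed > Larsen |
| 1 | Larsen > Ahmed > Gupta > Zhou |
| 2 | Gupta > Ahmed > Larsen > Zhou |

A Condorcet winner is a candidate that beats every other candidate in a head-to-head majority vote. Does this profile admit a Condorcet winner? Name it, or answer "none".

Gupta

Head-to-head results (9 voters):
Ahmed vs Larsen: 6+2 = 8 for Ahmed, 1 for Larsen — Ahmed by 8–1.
Ahmed vs Zhou: 3 to 6, Zhou.
Ahmed–Gupta: Gupta 8–1.
Larsen–Zhou: Zhou 6–3.
Larsen vs Gupta: 1 to 8, Gupta.
Zhou vs Gupta: 0 for Zhou, 9 for Gupta — Gupta by 9–0.
Gupta wins every pairwise contest, so Gupta is the Condorcet winner.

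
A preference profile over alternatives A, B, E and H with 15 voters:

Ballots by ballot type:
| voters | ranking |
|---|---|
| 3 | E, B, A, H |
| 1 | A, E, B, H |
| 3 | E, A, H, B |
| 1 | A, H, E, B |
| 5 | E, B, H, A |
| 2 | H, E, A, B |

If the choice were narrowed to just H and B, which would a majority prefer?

Ballots ranking H above B: 3 + 1 + 2 = 6.
Ballots ranking B above H: 15 − 6 = 9.
B wins the head-to-head 9–6.

B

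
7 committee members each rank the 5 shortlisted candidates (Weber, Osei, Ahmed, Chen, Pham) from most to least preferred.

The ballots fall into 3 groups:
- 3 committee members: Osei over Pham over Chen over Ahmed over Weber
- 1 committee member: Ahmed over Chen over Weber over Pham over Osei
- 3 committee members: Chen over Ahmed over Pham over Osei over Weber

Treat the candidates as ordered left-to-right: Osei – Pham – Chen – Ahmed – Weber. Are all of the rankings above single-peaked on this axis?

Axis positions: Osei=1, Pham=2, Chen=3, Ahmed=4, Weber=5.
Group 1 (peak Osei at position 1): ranking walks positions 1-2-3-4-5, expanding outward from the peak — single-peaked.
Group 2 (peak Ahmed at position 4): ranking walks positions 4-3-5-2-1, expanding outward from the peak — single-peaked.
Group 3 (peak Chen at position 3): ranking walks positions 3-4-2-1-5, expanding outward from the peak — single-peaked.
Every ranking is single-peaked on this axis.

yes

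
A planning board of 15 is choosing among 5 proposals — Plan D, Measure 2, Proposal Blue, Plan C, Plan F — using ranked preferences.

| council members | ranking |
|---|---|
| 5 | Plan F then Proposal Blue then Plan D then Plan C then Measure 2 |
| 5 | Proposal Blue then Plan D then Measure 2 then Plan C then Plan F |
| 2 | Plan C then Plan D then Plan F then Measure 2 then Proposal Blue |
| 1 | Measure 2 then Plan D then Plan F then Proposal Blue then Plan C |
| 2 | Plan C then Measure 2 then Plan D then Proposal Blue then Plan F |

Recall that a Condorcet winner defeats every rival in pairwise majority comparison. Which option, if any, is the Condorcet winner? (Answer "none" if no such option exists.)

none

Head-to-head results (15 council members):
Plan D vs Measure 2: Plan D preferred on 5+5+2 = 12 ballots; Plan D wins 12–3.
Plan D vs Proposal Blue: 5 to 10, Proposal Blue.
Plan D vs Plan C: Plan D is ranked higher on 5+5+1 = 11 ballots, Plan C on 4. Plan D wins 11–4.
Plan D vs Plan F: 10 to 5, Plan D.
Measure 2 vs Proposal Blue: 2+1+2 = 5 for Measure 2, 10 for Proposal Blue — Proposal Blue by 10–5.
Measure 2 vs Plan C: Measure 2 is ranked higher on 5+1 = 6 ballots, Plan C on 9. Plan C wins 9–6.
Measure 2 vs Plan F: Measure 2 preferred on 5+1+2 = 8 ballots; Measure 2 wins 8–7.
Proposal Blue vs Plan C: 11 to 4, Proposal Blue.
Proposal Blue vs Plan F: 5+2 = 7 for Proposal Blue, 8 for Plan F — Plan F by 8–7.
Plan C vs Plan F: 5+2+2 = 9 for Plan C, 6 for Plan F — Plan C by 9–6.
Each option drops at least one matchup (Plan D loses to Proposal Blue; Measure 2 loses to Plan D; Proposal Blue loses to Plan F; Plan C loses to Plan D; Plan F loses to Plan D); the cycle Plan D > Plan F > Proposal Blue > Plan D rules out a Condorcet winner.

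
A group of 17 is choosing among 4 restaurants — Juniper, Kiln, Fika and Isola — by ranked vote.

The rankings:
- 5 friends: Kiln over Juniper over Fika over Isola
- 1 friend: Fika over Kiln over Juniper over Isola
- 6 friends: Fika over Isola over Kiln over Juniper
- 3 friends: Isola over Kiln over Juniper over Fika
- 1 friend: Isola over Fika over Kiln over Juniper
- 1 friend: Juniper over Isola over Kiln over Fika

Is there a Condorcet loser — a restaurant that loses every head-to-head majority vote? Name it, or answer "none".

Pairwise majorities:
Juniper–Kiln: Kiln 16–1.
Juniper vs Fika: 5+3+1 = 9 for Juniper, 8 for Fika — Juniper by 9–8.
Juniper vs Isola: 7 to 10, Isola.
Kiln vs Fika: Kiln preferred on 5+3+1 = 9 ballots; Kiln wins 9–8.
Kiln–Isola: Isola 11–6.
Fika vs Isola: Fika is ranked higher on 5+1+6 = 12 ballots, Isola on 5. Fika wins 12–5.
No restaurant is winless: Juniper beats Fika; Kiln beats Juniper; Fika beats Isola; Isola beats Juniper. There is no Condorcet loser.

none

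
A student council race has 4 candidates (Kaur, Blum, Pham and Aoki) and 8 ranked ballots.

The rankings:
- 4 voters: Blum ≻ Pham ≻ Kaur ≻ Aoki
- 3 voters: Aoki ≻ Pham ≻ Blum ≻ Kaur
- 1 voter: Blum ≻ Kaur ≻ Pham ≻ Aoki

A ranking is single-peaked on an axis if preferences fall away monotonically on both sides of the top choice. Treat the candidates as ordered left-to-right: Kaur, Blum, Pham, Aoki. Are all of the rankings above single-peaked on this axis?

yes

Axis positions: Kaur=1, Blum=2, Pham=3, Aoki=4.
Cluster 1 (peak Blum at position 2): ranking walks positions 2-3-1-4, expanding outward from the peak — single-peaked.
Cluster 2 (peak Aoki at position 4): ranking walks positions 4-3-2-1, expanding outward from the peak — single-peaked.
Cluster 3 (peak Blum at position 2): ranking walks positions 2-1-3-4, expanding outward from the peak — single-peaked.
Every ranking is single-peaked on this axis.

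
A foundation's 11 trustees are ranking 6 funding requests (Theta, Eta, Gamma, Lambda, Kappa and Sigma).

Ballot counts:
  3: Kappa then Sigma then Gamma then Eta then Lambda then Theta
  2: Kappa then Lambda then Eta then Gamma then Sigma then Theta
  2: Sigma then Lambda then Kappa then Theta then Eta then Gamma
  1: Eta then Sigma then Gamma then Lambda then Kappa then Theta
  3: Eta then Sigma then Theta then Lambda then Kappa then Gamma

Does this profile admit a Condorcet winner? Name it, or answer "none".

none

Head-to-head results (11 reviewers):
Theta vs Eta: Eta, 9–2.
Theta–Gamma: Gamma 6–5.
Theta–Lambda: Lambda 8–3.
Theta–Kappa: Kappa 8–3.
Theta vs Sigma: Sigma, 11–0.
Eta vs Gamma: Eta wins 8–3.
Eta vs Lambda: Eta, 7–4.
Eta vs Kappa: Kappa wins 7–4.
Eta vs Sigma: Eta, 6–5.
Gamma vs Lambda: Lambda wins 7–4.
Gamma vs Kappa: Kappa, 10–1.
Gamma–Sigma: Sigma 9–2.
Lambda vs Kappa: Lambda wins 6–5.
Lambda vs Sigma: Sigma, 9–2.
Kappa vs Sigma: Sigma wins 6–5.
Every project loses at least once (Theta loses to Eta; Eta loses to Kappa; Gamma loses to Eta; Lambda loses to Eta; Kappa loses to Lambda; Sigma loses to Eta). The majority relation contains the cycle Eta beats Lambda beats Kappa beats Eta, so there is no Condorcet winner.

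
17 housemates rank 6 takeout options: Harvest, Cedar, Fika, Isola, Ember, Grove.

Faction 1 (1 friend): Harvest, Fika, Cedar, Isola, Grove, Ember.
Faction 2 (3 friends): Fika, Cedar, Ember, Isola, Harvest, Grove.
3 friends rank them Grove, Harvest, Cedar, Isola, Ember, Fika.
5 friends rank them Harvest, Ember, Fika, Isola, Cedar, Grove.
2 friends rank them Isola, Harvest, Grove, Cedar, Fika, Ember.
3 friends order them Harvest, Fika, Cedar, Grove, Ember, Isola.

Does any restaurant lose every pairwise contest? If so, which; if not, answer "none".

Head-to-head results (17 friends):
Harvest vs Cedar: Harvest, 14–3.
Harvest vs Fika: 1+3+5+2+3 = 14 for Harvest, 3 for Fika — Harvest by 14–3.
Harvest vs Isola: Harvest preferred on 1+3+5+3 = 12 ballots; Harvest wins 12–5.
Harvest vs Ember: Harvest, 14–3.
Harvest vs Grove: Harvest wins 14–3.
Cedar vs Fika: 5 to 12, Fika.
Cedar–Isola: Cedar 10–7.
Cedar–Ember: Cedar 12–5.
Cedar vs Grove: Cedar preferred on 1+3+5+3 = 12 ballots; Cedar wins 12–5.
Fika vs Isola: Fika wins 12–5.
Fika vs Ember: Fika is ranked higher on 1+3+2+3 = 9 ballots, Ember on 8. Fika wins 9–8.
Fika vs Grove: 12 to 5, Fika.
Isola vs Ember: 1+3+2 = 6 for Isola, 11 for Ember — Ember by 11–6.
Isola vs Grove: Isola wins 11–6.
Ember vs Grove: Grove wins 9–8.
Each restaurant has at least one pairwise win (Harvest beats Cedar; Cedar beats Isola; Fika beats Cedar; Isola beats Grove; Ember beats Isola; Grove beats Ember) — no Condorcet loser.

none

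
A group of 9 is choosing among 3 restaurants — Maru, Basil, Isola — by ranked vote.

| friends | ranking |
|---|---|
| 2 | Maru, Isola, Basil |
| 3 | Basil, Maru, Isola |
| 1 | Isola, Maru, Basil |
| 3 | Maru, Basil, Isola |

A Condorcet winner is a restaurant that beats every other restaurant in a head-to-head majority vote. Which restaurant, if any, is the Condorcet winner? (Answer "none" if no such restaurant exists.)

Maru

Check each pair by majority over 9 ballots:
Maru–Basil: Maru 6–3.
Maru–Isola: Maru 8–1.
Basil vs Isola: 3+3 = 6 for Basil, 3 for Isola — Basil by 6–3.
Maru wins every pairwise contest, so Maru is the Condorcet winner.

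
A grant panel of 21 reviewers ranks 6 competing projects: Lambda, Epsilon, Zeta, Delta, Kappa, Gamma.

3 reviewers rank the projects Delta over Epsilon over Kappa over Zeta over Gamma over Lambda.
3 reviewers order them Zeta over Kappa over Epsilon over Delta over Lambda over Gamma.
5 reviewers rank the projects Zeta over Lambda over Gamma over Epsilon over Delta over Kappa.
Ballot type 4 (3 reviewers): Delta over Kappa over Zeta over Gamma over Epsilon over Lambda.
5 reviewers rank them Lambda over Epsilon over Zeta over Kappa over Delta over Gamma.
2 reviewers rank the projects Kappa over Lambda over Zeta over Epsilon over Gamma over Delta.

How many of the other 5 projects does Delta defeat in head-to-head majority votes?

Delta against each rival (21 reviewers):
Delta vs Lambda: Delta preferred on 3+3+3 = 9 ballots; Lambda wins 12–9.
Delta–Epsilon: Epsilon 15–6.
Delta–Zeta: Zeta 15–6.
Delta–Kappa: Delta 11–10.
Delta vs Gamma: Delta is ranked higher on 3+3+3+5 = 14 ballots, Gamma on 7. Delta wins 14–7.
Delta beats Kappa, Gamma; loses to Lambda, Epsilon, Zeta — 2 pairwise wins.

2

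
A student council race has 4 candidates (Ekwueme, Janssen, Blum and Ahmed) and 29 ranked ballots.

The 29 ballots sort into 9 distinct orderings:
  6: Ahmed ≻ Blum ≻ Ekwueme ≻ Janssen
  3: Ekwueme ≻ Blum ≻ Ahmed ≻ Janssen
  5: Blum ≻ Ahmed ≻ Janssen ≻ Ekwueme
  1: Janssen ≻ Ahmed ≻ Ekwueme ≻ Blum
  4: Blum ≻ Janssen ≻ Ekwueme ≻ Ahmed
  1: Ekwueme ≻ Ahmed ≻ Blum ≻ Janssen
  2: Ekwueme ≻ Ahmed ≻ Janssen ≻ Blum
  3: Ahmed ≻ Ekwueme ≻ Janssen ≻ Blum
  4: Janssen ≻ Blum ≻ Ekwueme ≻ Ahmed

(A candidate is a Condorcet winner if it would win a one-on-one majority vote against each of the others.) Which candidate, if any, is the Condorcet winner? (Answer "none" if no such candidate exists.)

Blum

Head-to-head results (29 voters):
Ekwueme–Janssen: Ekwueme 15–14.
Ekwueme–Blum: Blum 19–10.
Ekwueme–Ahmed: Ahmed 15–14.
Janssen vs Blum: Blum, 19–10.
Janssen–Ahmed: Ahmed 20–9.
Blum vs Ahmed: Blum wins 16–13.
Blum wins every pairwise contest, so Blum is the Condorcet winner.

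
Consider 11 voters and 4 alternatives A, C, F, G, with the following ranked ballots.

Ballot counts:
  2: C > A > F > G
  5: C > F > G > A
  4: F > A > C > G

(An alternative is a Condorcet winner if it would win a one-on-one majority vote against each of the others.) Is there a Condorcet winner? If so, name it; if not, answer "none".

Pairwise majorities:
A vs C: A is ranked higher on 4 ballots, C on 7. C wins 7–4.
A vs F: A preferred on 2 ballots; F wins 9–2.
A vs G: 2+4 = 6 for A, 5 for G — A by 6–5.
C vs F: 2+5 = 7 for C, 4 for F — C by 7–4.
C vs G: C preferred on 2+5+4 = 11 ballots; C wins 11–0.
F vs G: 11 to 0, F.
C defeats every rival head-to-head and is the Condorcet winner.

C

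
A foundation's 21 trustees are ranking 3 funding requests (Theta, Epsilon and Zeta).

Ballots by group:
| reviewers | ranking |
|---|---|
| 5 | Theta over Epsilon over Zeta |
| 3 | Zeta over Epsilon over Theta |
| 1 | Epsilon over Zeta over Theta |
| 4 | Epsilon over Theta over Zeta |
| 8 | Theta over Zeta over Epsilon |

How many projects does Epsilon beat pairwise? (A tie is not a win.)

0

Epsilon against each rival (21 reviewers):
Epsilon vs Theta: Theta wins 13–8.
Epsilon vs Zeta: Epsilon is ranked higher on 5+1+4 = 10 ballots, Zeta on 11. Zeta wins 11–10.
Epsilon beats no one; loses to Theta, Zeta — 0 pairwise wins.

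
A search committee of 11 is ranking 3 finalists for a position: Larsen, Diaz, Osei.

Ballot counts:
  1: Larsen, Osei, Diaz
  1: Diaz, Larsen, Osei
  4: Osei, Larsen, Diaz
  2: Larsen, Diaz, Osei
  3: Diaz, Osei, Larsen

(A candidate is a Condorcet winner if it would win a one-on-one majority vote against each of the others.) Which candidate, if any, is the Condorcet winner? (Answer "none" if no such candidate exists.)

none

Pairwise majorities:
Larsen vs Diaz: Larsen preferred on 1+4+2 = 7 ballots; Larsen wins 7–4.
Larsen vs Osei: Larsen is ranked higher on 1+1+2 = 4 ballots, Osei on 7. Osei wins 7–4.
Diaz vs Osei: Diaz preferred on 1+2+3 = 6 ballots; Diaz wins 6–5.
Every candidate loses at least once (Larsen loses to Osei; Diaz loses to Larsen; Osei loses to Diaz). The majority relation contains the cycle Larsen → Diaz → Osei → Larsen, so there is no Condorcet winner.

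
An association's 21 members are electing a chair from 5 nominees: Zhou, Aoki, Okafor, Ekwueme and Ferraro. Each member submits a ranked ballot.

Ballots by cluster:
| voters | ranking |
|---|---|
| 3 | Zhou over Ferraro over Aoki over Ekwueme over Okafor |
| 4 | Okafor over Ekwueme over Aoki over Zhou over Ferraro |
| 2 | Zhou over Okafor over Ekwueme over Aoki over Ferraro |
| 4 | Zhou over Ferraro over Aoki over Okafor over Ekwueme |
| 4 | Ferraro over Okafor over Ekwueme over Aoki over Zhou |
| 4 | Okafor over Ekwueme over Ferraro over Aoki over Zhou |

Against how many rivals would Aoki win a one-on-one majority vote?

Aoki against each rival (21 voters):
Aoki vs Zhou: Aoki preferred on 4+4+4 = 12 ballots; Aoki wins 12–9.
Aoki vs Okafor: Okafor, 14–7.
Aoki vs Ekwueme: 3+4 = 7 for Aoki, 14 for Ekwueme — Ekwueme by 14–7.
Aoki vs Ferraro: 6 to 15, Ferraro.
Aoki beats Zhou; loses to Okafor, Ekwueme, Ferraro — 1 pairwise win.

1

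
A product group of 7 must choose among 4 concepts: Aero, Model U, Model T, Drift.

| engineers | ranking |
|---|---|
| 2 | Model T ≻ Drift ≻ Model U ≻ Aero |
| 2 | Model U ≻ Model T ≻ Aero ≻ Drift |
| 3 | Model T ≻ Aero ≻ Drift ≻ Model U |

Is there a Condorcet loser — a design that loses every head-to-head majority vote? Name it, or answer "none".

Pairwise majorities:
Aero–Model U: Model U 4–3.
Aero vs Model T: 0 to 7, Model T.
Aero vs Drift: Aero, 5–2.
Model U vs Model T: Model T wins 5–2.
Model U vs Drift: 2 for Model U, 5 for Drift — Drift by 5–2.
Model T vs Drift: Model T, 7–0.
Every design wins at least one matchup (Aero beats Drift; Model U beats Aero; Model T beats Aero; Drift beats Model U), so there is no Condorcet loser.

none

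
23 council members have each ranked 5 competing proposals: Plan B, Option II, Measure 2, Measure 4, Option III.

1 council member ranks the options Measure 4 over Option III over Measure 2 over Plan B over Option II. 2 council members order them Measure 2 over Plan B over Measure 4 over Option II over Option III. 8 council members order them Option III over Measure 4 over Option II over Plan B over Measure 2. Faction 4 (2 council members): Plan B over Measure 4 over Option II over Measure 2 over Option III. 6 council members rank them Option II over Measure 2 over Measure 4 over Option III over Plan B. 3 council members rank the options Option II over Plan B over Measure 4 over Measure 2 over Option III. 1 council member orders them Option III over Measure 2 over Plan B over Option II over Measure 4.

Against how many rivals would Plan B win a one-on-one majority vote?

1

Plan B against each rival (23 council members):
Plan B vs Option II: 6 to 17, Option II.
Plan B vs Measure 2: Plan B, 13–10.
Plan B vs Measure 4: Measure 4, 15–8.
Plan B vs Option III: Option III, 16–7.
Plan B beats Measure 2; loses to Option II, Measure 4, Option III — 1 pairwise win.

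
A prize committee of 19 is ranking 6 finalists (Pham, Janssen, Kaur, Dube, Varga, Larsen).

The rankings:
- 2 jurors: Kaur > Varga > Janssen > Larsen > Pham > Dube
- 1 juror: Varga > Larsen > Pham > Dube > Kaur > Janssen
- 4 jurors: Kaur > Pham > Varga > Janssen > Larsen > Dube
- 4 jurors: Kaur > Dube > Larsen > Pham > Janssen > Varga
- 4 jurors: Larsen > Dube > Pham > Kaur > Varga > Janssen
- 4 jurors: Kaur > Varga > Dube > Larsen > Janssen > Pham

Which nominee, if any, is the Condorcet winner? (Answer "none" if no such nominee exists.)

Kaur

Head-to-head results (19 jurors):
Pham–Janssen: Pham 13–6.
Pham vs Kaur: Kaur, 14–5.
Pham vs Dube: Dube, 12–7.
Pham–Varga: Pham 12–7.
Pham vs Larsen: Larsen, 15–4.
Janssen–Kaur: Kaur 19–0.
Janssen vs Dube: Dube wins 13–6.
Janssen–Varga: Varga 15–4.
Janssen–Larsen: Larsen 13–6.
Kaur vs Dube: Kaur, 14–5.
Kaur–Varga: Kaur 18–1.
Kaur vs Larsen: Kaur wins 14–5.
Dube–Varga: Varga 11–8.
Dube vs Larsen: Larsen, 11–8.
Varga–Larsen: Varga 11–8.
Only Kaur has no losses; Kaur is the Condorcet winner.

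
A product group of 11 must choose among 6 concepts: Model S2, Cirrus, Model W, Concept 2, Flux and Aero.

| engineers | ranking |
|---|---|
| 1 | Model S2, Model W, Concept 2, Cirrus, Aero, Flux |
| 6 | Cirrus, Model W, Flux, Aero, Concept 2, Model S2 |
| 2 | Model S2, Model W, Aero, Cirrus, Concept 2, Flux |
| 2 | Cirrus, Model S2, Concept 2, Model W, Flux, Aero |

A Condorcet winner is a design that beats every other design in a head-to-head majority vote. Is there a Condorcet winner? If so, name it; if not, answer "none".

Cirrus

Check each pair by majority over 11 ballots:
Model S2 vs Cirrus: Cirrus, 8–3.
Model S2 vs Model W: Model W, 6–5.
Model S2 vs Concept 2: Concept 2 wins 6–5.
Model S2 vs Flux: Flux, 6–5.
Model S2 vs Aero: Aero wins 6–5.
Cirrus–Model W: Cirrus 8–3.
Cirrus vs Concept 2: Cirrus wins 10–1.
Cirrus vs Flux: Cirrus wins 11–0.
Cirrus vs Aero: Cirrus wins 9–2.
Model W–Concept 2: Model W 9–2.
Model W–Flux: Model W 11–0.
Model W vs Aero: Model W wins 11–0.
Concept 2–Flux: Flux 6–5.
Concept 2 vs Aero: Aero, 8–3.
Flux vs Aero: Flux wins 8–3.
Only Cirrus has no losses; Cirrus is the Condorcet winner.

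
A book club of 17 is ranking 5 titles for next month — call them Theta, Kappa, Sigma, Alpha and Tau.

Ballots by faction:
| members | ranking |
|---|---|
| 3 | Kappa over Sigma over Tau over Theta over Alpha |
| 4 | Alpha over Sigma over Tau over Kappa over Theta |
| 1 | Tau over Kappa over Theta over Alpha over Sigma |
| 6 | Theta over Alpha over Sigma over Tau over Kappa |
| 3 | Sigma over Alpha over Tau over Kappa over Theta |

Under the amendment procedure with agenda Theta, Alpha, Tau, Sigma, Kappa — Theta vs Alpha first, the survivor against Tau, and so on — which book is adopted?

Sigma

Round 1: Theta vs Alpha — 10–7, Theta advances.
Round 2: Theta vs Tau — 6–11, Tau advances.
Round 3: Tau vs Sigma — 1–16, Sigma advances.
Round 4: Sigma vs Kappa — 13–4, Sigma advances.
The agenda winner is Sigma.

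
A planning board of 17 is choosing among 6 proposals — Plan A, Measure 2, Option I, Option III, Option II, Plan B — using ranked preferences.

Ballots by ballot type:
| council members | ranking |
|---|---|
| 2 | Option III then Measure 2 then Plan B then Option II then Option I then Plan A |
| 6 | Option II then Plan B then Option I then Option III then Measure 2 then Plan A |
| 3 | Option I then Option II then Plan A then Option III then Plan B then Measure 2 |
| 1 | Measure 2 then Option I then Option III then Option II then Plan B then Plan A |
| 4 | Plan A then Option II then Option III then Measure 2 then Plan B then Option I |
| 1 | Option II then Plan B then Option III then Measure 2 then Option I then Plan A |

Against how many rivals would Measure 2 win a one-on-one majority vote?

Measure 2 against each rival (17 council members):
Measure 2–Plan A: Measure 2 10–7.
Measure 2 vs Option I: 8 to 9, Option I.
Measure 2 vs Option III: Option III wins 16–1.
Measure 2 vs Option II: Option II, 14–3.
Measure 2 vs Plan B: 2+1+4 = 7 for Measure 2, 10 for Plan B — Plan B by 10–7.
Measure 2 beats Plan A; loses to Option I, Option III, Option II, Plan B — 1 pairwise win.

1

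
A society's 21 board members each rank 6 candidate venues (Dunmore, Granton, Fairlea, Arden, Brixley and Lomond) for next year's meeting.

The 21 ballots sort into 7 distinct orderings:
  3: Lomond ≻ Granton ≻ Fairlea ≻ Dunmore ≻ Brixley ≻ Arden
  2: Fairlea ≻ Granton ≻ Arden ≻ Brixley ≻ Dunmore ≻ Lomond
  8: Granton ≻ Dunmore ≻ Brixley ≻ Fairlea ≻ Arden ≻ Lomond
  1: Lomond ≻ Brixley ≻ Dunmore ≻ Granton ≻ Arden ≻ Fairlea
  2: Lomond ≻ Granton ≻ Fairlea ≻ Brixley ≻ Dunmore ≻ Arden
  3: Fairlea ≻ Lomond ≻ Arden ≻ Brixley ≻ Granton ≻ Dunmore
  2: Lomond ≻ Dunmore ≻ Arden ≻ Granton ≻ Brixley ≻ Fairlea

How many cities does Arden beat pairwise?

Arden against each rival (21 organisers):
Arden vs Dunmore: Dunmore wins 16–5.
Arden vs Granton: Arden is ranked higher on 3+2 = 5 ballots, Granton on 16. Granton wins 16–5.
Arden vs Fairlea: Fairlea, 18–3.
Arden vs Brixley: Brixley, 14–7.
Arden vs Lomond: Lomond wins 11–10.
Arden beats no one; loses to Dunmore, Granton, Fairlea, Brixley, Lomond — 0 pairwise wins.

0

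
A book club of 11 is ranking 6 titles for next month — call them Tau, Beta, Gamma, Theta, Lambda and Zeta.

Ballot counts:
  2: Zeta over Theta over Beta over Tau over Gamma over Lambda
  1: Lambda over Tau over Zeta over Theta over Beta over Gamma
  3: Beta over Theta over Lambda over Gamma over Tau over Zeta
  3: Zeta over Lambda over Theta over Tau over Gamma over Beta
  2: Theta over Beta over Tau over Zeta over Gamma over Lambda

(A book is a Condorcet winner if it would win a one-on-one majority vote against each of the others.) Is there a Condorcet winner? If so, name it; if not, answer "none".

Check each pair by majority over 11 ballots:
Tau vs Beta: Beta, 7–4.
Tau vs Gamma: Tau, 8–3.
Tau vs Theta: Theta, 10–1.
Tau–Lambda: Lambda 7–4.
Tau–Zeta: Tau 6–5.
Beta–Gamma: Beta 8–3.
Beta vs Theta: Theta wins 8–3.
Beta–Lambda: Beta 7–4.
Beta–Zeta: Zeta 6–5.
Gamma vs Theta: Theta, 11–0.
Gamma vs Lambda: Lambda, 7–4.
Gamma–Zeta: Zeta 8–3.
Theta vs Lambda: Theta wins 7–4.
Theta vs Zeta: Zeta wins 6–5.
Lambda vs Zeta: Zeta, 7–4.
Each book drops at least one matchup (Tau loses to Beta; Beta loses to Theta; Gamma loses to Tau; Theta loses to Zeta; Lambda loses to Beta; Zeta loses to Tau); the cycle Tau beats Zeta beats Beta beats Tau rules out a Condorcet winner.

none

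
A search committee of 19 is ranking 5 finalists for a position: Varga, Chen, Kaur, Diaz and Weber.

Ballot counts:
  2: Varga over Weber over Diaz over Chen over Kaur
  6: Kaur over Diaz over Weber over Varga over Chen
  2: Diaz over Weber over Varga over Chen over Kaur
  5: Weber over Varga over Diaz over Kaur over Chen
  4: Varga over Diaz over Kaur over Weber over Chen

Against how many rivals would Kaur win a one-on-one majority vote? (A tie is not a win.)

Kaur against each rival (19 committee members):
Kaur vs Varga: Kaur is ranked higher on 6 ballots, Varga on 13. Varga wins 13–6.
Kaur vs Chen: Kaur is ranked higher on 6+5+4 = 15 ballots, Chen on 4. Kaur wins 15–4.
Kaur vs Diaz: Kaur preferred on 6 ballots; Diaz wins 13–6.
Kaur vs Weber: 10 to 9, Kaur.
Kaur beats Chen, Weber; loses to Varga, Diaz — 2 pairwise wins.

2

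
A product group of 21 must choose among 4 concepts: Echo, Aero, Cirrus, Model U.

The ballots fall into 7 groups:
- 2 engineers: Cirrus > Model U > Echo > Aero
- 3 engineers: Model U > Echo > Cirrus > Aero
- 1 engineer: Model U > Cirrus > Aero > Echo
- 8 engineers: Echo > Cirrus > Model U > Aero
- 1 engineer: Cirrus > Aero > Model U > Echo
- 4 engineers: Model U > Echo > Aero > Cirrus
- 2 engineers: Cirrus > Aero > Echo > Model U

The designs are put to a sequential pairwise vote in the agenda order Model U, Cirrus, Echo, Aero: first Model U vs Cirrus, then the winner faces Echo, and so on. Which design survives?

Round 1: Model U vs Cirrus — 8–13, Cirrus advances.
Round 2: Cirrus vs Echo — 6–15, Echo advances.
Round 3: Echo vs Aero — 17–4, Echo advances.
The agenda winner is Echo.

Echo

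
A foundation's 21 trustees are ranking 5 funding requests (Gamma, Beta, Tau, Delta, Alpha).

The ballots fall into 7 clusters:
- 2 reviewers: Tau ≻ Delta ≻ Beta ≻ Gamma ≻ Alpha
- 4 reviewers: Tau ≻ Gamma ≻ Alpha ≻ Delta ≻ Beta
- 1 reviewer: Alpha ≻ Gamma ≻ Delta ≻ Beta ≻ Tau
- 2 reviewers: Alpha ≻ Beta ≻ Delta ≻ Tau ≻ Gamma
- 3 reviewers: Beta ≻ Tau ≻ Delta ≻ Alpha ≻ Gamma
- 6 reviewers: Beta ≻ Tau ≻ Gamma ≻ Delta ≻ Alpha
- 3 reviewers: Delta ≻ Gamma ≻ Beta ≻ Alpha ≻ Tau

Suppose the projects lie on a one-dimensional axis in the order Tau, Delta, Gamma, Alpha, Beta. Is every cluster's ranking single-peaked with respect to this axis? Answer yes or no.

no

Axis positions: Tau=1, Delta=2, Gamma=3, Alpha=4, Beta=5.
Cluster 1: ranking walks positions 1-2-5-3-4; Beta is ranked above Gamma even though Gamma lies between Beta and the peak Tau on the axis — preferences dip and rise again. Not single-peaked.
Cluster 2: ranking walks positions 1-3-4-2-5; Gamma is ranked above Delta even though Delta lies between Gamma and the peak Tau on the axis — preferences dip and rise again. Not single-peaked.
Cluster 3 (peak Alpha at position 4): ranking walks positions 4-3-2-5-1, expanding outward from the peak — single-peaked.
Cluster 4: ranking walks positions 4-5-2-1-3; Delta is ranked above Gamma even though Gamma lies between Delta and the peak Alpha on the axis — preferences dip and rise again. Not single-peaked.
Cluster 5: ranking walks positions 5-1-2-4-3; Tau is ranked above Alpha even though Alpha lies between Tau and the peak Beta on the axis — preferences dip and rise again. Not single-peaked.
Cluster 6: ranking walks positions 5-1-3-2-4; Tau is ranked above Alpha even though Alpha lies between Tau and the peak Beta on the axis — preferences dip and rise again. Not single-peaked.
Cluster 7: ranking walks positions 2-3-5-4-1; Beta is ranked above Alpha even though Alpha lies between Beta and the peak Delta on the axis — preferences dip and rise again. Not single-peaked.
Cluster 1 violates single-peakedness, so the profile is not single-peaked on this axis.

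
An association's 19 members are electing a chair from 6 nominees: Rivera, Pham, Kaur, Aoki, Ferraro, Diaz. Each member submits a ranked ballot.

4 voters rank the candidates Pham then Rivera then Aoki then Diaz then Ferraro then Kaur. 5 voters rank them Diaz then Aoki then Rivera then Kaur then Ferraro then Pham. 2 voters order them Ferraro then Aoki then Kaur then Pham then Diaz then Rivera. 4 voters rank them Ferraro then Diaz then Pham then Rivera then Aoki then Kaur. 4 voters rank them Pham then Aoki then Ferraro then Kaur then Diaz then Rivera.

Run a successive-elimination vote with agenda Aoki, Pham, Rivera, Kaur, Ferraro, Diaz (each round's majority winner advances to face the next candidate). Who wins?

Round 1: Aoki vs Pham — 7–12, Pham advances.
Round 2: Pham vs Rivera — 14–5, Pham advances.
Round 3: Pham vs Kaur — 12–7, Pham advances.
Round 4: Pham vs Ferraro — 8–11, Ferraro advances.
Round 5: Ferraro vs Diaz — 10–9, Ferraro advances.
The agenda winner is Ferraro.

Ferraro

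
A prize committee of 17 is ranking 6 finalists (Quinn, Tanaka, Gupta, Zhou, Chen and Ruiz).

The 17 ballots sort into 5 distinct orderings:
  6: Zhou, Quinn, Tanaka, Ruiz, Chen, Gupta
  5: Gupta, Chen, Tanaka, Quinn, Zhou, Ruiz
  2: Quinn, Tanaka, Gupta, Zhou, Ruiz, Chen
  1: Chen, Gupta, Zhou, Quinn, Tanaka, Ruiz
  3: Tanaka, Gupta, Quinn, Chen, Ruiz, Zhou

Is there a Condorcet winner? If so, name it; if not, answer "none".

Head-to-head results (17 jurors):
Quinn vs Tanaka: Quinn is ranked higher on 6+2+1 = 9 ballots, Tanaka on 8. Quinn wins 9–8.
Quinn vs Gupta: 8 to 9, Gupta.
Quinn vs Zhou: 5+2+3 = 10 for Quinn, 7 for Zhou — Quinn by 10–7.
Quinn vs Chen: 6+2+3 = 11 for Quinn, 6 for Chen — Quinn by 11–6.
Quinn vs Ruiz: Quinn is ranked higher on 6+5+2+1+3 = 17 ballots, Ruiz on 0. Quinn wins 17–0.
Tanaka vs Gupta: Tanaka is ranked higher on 6+2+3 = 11 ballots, Gupta on 6. Tanaka wins 11–6.
Tanaka vs Zhou: 5+2+3 = 10 for Tanaka, 7 for Zhou — Tanaka by 10–7.
Tanaka vs Chen: Tanaka preferred on 6+2+3 = 11 ballots; Tanaka wins 11–6.
Tanaka vs Ruiz: 17 to 0, Tanaka.
Gupta vs Zhou: Gupta is ranked higher on 5+2+1+3 = 11 ballots, Zhou on 6. Gupta wins 11–6.
Gupta vs Chen: Gupta is ranked higher on 5+2+3 = 10 ballots, Chen on 7. Gupta wins 10–7.
Gupta vs Ruiz: Gupta is ranked higher on 5+2+1+3 = 11 ballots, Ruiz on 6. Gupta wins 11–6.
Zhou vs Chen: 6+2 = 8 for Zhou, 9 for Chen — Chen by 9–8.
Zhou vs Ruiz: Zhou preferred on 6+5+2+1 = 14 ballots; Zhou wins 14–3.
Chen vs Ruiz: Chen preferred on 5+1+3 = 9 ballots; Chen wins 9–8.
Every nominee loses at least once (Quinn loses to Gupta; Tanaka loses to Quinn; Gupta loses to Tanaka; Zhou loses to Quinn; Chen loses to Quinn; Ruiz loses to Quinn). The majority relation contains the cycle Quinn > Tanaka > Gupta > Quinn, so there is no Condorcet winner.

none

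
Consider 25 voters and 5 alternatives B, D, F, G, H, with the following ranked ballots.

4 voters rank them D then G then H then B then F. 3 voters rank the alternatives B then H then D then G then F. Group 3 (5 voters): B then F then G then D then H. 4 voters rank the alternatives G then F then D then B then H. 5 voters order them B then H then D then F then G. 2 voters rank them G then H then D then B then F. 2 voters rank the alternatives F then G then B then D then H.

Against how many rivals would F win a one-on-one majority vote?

0

F against each rival (25 voters):
F vs B: B, 19–6.
F vs D: D wins 14–11.
F vs G: G wins 13–12.
F vs H: H, 14–11.
F beats no one; loses to B, D, G, H — 0 pairwise wins.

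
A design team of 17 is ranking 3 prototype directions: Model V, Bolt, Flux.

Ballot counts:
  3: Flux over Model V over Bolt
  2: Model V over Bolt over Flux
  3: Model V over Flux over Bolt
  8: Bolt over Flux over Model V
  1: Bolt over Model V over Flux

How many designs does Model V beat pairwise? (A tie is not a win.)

0

Model V against each rival (17 engineers):
Model V vs Bolt: Bolt wins 9–8.
Model V–Flux: Flux 11–6.
Model V beats no one; loses to Bolt, Flux — 0 pairwise wins.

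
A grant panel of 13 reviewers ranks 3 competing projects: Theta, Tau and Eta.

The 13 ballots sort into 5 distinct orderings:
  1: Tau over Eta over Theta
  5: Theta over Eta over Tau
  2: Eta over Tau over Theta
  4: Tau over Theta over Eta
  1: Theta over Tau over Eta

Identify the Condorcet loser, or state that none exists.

none

Pairwise majorities:
Theta vs Tau: Tau, 7–6.
Theta–Eta: Theta 10–3.
Tau vs Eta: 1+4+1 = 6 for Tau, 7 for Eta — Eta by 7–6.
Every project wins at least one matchup (Theta beats Eta; Tau beats Theta; Eta beats Tau), so there is no Condorcet loser.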